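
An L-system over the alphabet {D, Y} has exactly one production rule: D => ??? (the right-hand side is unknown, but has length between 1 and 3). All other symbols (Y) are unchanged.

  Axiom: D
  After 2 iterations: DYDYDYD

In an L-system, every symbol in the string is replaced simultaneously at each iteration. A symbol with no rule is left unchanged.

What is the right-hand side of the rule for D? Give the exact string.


Answer: DYD

Derivation:
Trying D => DYD:
  Step 0: D
  Step 1: DYD
  Step 2: DYDYDYD
Matches the given result.


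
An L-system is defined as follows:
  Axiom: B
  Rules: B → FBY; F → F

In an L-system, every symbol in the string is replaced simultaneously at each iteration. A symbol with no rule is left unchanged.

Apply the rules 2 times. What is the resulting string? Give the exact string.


Step 0: B
Step 1: FBY
Step 2: FFBYY

Answer: FFBYY


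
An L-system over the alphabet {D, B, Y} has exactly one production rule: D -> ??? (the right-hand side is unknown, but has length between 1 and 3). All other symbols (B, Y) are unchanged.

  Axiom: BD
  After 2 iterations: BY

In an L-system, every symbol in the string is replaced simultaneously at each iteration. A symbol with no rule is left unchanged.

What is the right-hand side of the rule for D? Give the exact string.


Trying D -> Y:
  Step 0: BD
  Step 1: BY
  Step 2: BY
Matches the given result.

Answer: Y


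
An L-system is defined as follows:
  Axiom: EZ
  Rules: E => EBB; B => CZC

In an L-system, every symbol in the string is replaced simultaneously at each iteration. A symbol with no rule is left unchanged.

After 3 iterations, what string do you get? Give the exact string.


Answer: EBBCZCCZCCZCCZCZ

Derivation:
Step 0: EZ
Step 1: EBBZ
Step 2: EBBCZCCZCZ
Step 3: EBBCZCCZCCZCCZCZ


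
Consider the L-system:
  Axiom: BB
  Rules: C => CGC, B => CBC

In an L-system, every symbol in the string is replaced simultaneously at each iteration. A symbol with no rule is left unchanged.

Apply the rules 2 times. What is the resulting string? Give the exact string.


Answer: CGCCBCCGCCGCCBCCGC

Derivation:
Step 0: BB
Step 1: CBCCBC
Step 2: CGCCBCCGCCGCCBCCGC


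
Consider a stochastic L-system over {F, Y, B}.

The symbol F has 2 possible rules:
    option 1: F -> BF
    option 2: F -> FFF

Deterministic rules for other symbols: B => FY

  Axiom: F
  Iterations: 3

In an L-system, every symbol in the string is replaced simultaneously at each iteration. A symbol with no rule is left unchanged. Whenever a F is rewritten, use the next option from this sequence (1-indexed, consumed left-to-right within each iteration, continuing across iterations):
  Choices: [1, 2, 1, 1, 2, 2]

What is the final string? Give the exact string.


Answer: BFYBFFFFFFF

Derivation:
Step 0: F
Step 1: BF  (used choices [1])
Step 2: FYFFF  (used choices [2])
Step 3: BFYBFFFFFFF  (used choices [1, 1, 2, 2])


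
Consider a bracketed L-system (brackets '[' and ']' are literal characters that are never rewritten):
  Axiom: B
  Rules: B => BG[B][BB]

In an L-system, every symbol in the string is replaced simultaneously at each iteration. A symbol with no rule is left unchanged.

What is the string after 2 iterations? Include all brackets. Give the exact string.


Step 0: B
Step 1: BG[B][BB]
Step 2: BG[B][BB]G[BG[B][BB]][BG[B][BB]BG[B][BB]]

Answer: BG[B][BB]G[BG[B][BB]][BG[B][BB]BG[B][BB]]


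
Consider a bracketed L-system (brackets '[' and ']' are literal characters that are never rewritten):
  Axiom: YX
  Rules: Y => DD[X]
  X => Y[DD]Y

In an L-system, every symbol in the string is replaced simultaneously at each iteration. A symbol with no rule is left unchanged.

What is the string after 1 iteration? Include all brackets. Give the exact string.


Step 0: YX
Step 1: DD[X]Y[DD]Y

Answer: DD[X]Y[DD]Y


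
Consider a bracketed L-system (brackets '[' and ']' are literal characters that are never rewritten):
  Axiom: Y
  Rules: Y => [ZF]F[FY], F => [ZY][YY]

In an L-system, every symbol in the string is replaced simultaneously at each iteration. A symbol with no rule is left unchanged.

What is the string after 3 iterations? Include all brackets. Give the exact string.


Answer: [Z[Z[ZF]F[FY]][[ZF]F[FY][ZF]F[FY]]][Z[ZF]F[FY]][[ZF]F[FY][ZF]F[FY]][[Z[ZF]F[FY]][[ZF]F[FY][ZF]F[FY]][Z[ZY][YY]][ZY][YY][[ZY][YY][ZF]F[FY]]]

Derivation:
Step 0: Y
Step 1: [ZF]F[FY]
Step 2: [Z[ZY][YY]][ZY][YY][[ZY][YY][ZF]F[FY]]
Step 3: [Z[Z[ZF]F[FY]][[ZF]F[FY][ZF]F[FY]]][Z[ZF]F[FY]][[ZF]F[FY][ZF]F[FY]][[Z[ZF]F[FY]][[ZF]F[FY][ZF]F[FY]][Z[ZY][YY]][ZY][YY][[ZY][YY][ZF]F[FY]]]


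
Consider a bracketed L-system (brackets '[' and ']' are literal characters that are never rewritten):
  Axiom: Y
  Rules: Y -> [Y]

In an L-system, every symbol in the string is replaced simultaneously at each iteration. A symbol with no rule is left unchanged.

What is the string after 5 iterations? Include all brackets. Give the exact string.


Step 0: Y
Step 1: [Y]
Step 2: [[Y]]
Step 3: [[[Y]]]
Step 4: [[[[Y]]]]
Step 5: [[[[[Y]]]]]

Answer: [[[[[Y]]]]]


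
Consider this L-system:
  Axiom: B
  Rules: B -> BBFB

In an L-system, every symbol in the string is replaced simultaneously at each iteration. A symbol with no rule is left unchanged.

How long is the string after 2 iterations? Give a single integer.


Step 0: length = 1
Step 1: length = 4
Step 2: length = 13

Answer: 13


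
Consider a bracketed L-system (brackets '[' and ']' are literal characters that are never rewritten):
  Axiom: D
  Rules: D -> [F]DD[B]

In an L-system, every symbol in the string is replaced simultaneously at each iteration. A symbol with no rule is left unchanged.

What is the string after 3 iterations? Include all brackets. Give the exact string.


Step 0: D
Step 1: [F]DD[B]
Step 2: [F][F]DD[B][F]DD[B][B]
Step 3: [F][F][F]DD[B][F]DD[B][B][F][F]DD[B][F]DD[B][B][B]

Answer: [F][F][F]DD[B][F]DD[B][B][F][F]DD[B][F]DD[B][B][B]


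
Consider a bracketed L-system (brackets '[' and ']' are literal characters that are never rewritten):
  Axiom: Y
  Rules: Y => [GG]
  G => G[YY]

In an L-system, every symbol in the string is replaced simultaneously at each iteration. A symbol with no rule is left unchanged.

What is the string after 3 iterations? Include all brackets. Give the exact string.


Answer: [G[YY][[GG][GG]]G[YY][[GG][GG]]]

Derivation:
Step 0: Y
Step 1: [GG]
Step 2: [G[YY]G[YY]]
Step 3: [G[YY][[GG][GG]]G[YY][[GG][GG]]]


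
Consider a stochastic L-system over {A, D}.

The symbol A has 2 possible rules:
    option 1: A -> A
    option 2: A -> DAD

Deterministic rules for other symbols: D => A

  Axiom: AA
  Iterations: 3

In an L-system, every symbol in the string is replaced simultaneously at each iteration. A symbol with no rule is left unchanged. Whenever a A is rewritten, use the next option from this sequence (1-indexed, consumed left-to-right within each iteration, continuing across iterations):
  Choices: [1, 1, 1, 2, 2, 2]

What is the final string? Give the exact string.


Step 0: AA
Step 1: AA  (used choices [1, 1])
Step 2: ADAD  (used choices [1, 2])
Step 3: DADADADA  (used choices [2, 2])

Answer: DADADADA


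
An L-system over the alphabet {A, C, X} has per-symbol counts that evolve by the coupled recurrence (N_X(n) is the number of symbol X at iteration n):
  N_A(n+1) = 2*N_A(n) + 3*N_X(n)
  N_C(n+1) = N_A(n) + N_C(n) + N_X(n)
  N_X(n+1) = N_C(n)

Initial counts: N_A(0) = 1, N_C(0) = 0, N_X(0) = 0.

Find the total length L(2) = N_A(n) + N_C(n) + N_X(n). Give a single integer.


Step 0: N_A=1, N_C=0, N_X=0, L=1
Step 1: N_A=2, N_C=1, N_X=0, L=3
Step 2: N_A=4, N_C=3, N_X=1, L=8

Answer: 8


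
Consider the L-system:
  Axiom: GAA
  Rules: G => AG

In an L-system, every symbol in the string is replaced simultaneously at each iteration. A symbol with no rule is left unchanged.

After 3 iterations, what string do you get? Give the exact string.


Step 0: GAA
Step 1: AGAA
Step 2: AAGAA
Step 3: AAAGAA

Answer: AAAGAA


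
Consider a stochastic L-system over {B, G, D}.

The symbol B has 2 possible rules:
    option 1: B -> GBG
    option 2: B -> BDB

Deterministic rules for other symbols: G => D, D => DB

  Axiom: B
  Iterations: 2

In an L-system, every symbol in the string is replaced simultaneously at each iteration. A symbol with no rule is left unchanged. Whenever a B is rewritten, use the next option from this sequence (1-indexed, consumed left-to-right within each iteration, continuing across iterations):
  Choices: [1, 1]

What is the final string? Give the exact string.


Answer: DGBGD

Derivation:
Step 0: B
Step 1: GBG  (used choices [1])
Step 2: DGBGD  (used choices [1])


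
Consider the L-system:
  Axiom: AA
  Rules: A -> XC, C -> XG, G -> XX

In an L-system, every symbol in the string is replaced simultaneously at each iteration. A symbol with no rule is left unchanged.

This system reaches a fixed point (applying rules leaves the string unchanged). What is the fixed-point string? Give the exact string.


Step 0: AA
Step 1: XCXC
Step 2: XXGXXG
Step 3: XXXXXXXX
Step 4: XXXXXXXX  (unchanged — fixed point at step 3)

Answer: XXXXXXXX


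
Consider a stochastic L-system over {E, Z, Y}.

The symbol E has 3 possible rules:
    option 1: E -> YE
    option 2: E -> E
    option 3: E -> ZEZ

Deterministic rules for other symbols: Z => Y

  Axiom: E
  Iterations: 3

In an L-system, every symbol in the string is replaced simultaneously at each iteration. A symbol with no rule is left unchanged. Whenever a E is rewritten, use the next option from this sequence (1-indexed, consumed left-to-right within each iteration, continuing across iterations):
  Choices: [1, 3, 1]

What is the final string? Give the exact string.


Step 0: E
Step 1: YE  (used choices [1])
Step 2: YZEZ  (used choices [3])
Step 3: YYYEY  (used choices [1])

Answer: YYYEY


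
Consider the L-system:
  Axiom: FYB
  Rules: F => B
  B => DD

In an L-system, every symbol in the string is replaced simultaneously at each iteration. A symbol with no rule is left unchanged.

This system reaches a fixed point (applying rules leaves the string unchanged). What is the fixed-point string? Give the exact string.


Answer: DDYDD

Derivation:
Step 0: FYB
Step 1: BYDD
Step 2: DDYDD
Step 3: DDYDD  (unchanged — fixed point at step 2)


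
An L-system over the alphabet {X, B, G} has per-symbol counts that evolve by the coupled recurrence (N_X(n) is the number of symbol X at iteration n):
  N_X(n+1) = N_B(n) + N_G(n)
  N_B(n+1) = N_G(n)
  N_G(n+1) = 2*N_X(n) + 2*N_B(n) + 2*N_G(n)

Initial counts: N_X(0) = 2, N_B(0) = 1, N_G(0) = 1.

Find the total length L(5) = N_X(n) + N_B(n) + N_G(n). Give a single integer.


Step 0: N_X=2, N_B=1, N_G=1, L=4
Step 1: N_X=2, N_B=1, N_G=8, L=11
Step 2: N_X=9, N_B=8, N_G=22, L=39
Step 3: N_X=30, N_B=22, N_G=78, L=130
Step 4: N_X=100, N_B=78, N_G=260, L=438
Step 5: N_X=338, N_B=260, N_G=876, L=1474

Answer: 1474


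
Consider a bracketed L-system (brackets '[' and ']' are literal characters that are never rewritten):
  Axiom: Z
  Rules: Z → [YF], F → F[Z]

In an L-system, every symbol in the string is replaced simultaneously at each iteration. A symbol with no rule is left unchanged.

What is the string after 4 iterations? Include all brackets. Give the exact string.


Answer: [YF[Z][[YF]][[YF[Z]]]]

Derivation:
Step 0: Z
Step 1: [YF]
Step 2: [YF[Z]]
Step 3: [YF[Z][[YF]]]
Step 4: [YF[Z][[YF]][[YF[Z]]]]


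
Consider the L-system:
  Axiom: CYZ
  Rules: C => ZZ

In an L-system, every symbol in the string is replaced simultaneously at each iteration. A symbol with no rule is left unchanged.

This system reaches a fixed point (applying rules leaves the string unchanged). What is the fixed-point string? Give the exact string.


Step 0: CYZ
Step 1: ZZYZ
Step 2: ZZYZ  (unchanged — fixed point at step 1)

Answer: ZZYZ


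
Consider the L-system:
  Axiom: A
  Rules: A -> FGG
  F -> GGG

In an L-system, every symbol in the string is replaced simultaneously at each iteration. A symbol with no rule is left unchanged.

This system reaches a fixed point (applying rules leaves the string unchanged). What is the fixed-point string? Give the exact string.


Answer: GGGGG

Derivation:
Step 0: A
Step 1: FGG
Step 2: GGGGG
Step 3: GGGGG  (unchanged — fixed point at step 2)


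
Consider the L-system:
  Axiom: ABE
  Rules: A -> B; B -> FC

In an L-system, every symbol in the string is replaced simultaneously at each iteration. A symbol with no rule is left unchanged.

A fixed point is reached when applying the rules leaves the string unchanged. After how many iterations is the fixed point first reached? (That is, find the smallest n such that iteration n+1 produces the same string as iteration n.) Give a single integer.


Answer: 2

Derivation:
Step 0: ABE
Step 1: BFCE
Step 2: FCFCE
Step 3: FCFCE  (unchanged — fixed point at step 2)


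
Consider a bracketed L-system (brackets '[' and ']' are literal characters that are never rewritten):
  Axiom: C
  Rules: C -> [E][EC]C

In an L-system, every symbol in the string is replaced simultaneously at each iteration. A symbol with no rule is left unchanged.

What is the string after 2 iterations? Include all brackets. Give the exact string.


Answer: [E][E[E][EC]C][E][EC]C

Derivation:
Step 0: C
Step 1: [E][EC]C
Step 2: [E][E[E][EC]C][E][EC]C


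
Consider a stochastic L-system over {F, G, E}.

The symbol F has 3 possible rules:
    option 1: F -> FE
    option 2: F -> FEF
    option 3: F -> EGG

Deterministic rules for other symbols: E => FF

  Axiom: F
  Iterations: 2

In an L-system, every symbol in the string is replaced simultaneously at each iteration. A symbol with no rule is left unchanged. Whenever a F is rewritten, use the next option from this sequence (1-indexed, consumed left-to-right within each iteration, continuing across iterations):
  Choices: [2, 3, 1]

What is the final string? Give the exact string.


Step 0: F
Step 1: FEF  (used choices [2])
Step 2: EGGFFFE  (used choices [3, 1])

Answer: EGGFFFE


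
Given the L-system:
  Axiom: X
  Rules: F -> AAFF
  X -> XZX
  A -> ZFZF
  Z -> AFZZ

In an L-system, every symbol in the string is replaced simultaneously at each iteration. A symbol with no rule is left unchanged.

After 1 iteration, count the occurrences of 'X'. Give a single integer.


Answer: 2

Derivation:
Step 0: X  (1 'X')
Step 1: XZX  (2 'X')


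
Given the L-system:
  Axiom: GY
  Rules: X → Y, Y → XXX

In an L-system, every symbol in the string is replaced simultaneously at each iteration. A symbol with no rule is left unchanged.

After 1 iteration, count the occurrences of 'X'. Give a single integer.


Answer: 3

Derivation:
Step 0: GY  (0 'X')
Step 1: GXXX  (3 'X')


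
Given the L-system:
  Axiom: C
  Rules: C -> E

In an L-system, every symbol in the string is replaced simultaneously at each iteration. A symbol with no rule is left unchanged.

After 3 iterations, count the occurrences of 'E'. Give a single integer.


Step 0: C  (0 'E')
Step 1: E  (1 'E')
Step 2: E  (1 'E')
Step 3: E  (1 'E')

Answer: 1


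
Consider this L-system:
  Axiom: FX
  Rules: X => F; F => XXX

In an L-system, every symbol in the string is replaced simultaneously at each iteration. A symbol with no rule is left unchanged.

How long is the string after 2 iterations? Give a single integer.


Answer: 6

Derivation:
Step 0: length = 2
Step 1: length = 4
Step 2: length = 6


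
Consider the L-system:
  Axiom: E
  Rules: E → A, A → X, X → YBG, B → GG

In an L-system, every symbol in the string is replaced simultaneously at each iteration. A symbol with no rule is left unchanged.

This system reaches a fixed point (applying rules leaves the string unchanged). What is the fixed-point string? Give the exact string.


Step 0: E
Step 1: A
Step 2: X
Step 3: YBG
Step 4: YGGG
Step 5: YGGG  (unchanged — fixed point at step 4)

Answer: YGGG


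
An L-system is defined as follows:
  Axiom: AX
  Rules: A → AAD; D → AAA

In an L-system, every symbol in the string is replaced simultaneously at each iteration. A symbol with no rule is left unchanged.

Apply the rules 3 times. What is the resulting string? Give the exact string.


Answer: AADAADAAAAADAADAAAAADAADAADX

Derivation:
Step 0: AX
Step 1: AADX
Step 2: AADAADAAAX
Step 3: AADAADAAAAADAADAAAAADAADAADX


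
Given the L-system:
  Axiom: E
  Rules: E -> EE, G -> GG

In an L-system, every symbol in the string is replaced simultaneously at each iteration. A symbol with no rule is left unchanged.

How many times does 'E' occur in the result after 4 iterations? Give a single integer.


Step 0: E  (1 'E')
Step 1: EE  (2 'E')
Step 2: EEEE  (4 'E')
Step 3: EEEEEEEE  (8 'E')
Step 4: EEEEEEEEEEEEEEEE  (16 'E')

Answer: 16


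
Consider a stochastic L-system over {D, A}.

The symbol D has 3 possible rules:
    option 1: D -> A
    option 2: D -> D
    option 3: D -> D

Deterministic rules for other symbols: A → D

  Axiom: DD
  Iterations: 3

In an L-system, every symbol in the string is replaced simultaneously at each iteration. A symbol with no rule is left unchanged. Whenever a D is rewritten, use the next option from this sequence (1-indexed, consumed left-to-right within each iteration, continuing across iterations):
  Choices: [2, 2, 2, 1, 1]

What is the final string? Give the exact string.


Step 0: DD
Step 1: DD  (used choices [2, 2])
Step 2: DA  (used choices [2, 1])
Step 3: AD  (used choices [1])

Answer: AD


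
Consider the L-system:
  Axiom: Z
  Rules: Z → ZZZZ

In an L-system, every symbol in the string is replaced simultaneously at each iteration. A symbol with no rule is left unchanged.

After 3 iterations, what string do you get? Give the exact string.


Step 0: Z
Step 1: ZZZZ
Step 2: ZZZZZZZZZZZZZZZZ
Step 3: ZZZZZZZZZZZZZZZZZZZZZZZZZZZZZZZZZZZZZZZZZZZZZZZZZZZZZZZZZZZZZZZZ

Answer: ZZZZZZZZZZZZZZZZZZZZZZZZZZZZZZZZZZZZZZZZZZZZZZZZZZZZZZZZZZZZZZZZ


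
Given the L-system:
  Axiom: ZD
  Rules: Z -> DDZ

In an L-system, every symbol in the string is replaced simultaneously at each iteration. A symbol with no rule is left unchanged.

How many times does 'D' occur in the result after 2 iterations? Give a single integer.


Answer: 5

Derivation:
Step 0: ZD  (1 'D')
Step 1: DDZD  (3 'D')
Step 2: DDDDZD  (5 'D')


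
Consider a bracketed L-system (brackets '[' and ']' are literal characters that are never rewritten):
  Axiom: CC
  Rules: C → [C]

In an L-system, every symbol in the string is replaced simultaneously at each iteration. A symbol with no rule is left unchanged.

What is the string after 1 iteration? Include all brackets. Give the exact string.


Answer: [C][C]

Derivation:
Step 0: CC
Step 1: [C][C]


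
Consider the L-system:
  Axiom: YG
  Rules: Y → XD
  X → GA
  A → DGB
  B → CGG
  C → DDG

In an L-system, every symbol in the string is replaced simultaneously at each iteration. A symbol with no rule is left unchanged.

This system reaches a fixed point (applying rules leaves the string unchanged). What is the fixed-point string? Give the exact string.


Step 0: YG
Step 1: XDG
Step 2: GADG
Step 3: GDGBDG
Step 4: GDGCGGDG
Step 5: GDGDDGGGDG
Step 6: GDGDDGGGDG  (unchanged — fixed point at step 5)

Answer: GDGDDGGGDG


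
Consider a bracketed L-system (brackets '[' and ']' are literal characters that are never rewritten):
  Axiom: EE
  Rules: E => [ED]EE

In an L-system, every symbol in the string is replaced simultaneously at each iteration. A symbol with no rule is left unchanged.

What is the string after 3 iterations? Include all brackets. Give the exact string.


Step 0: EE
Step 1: [ED]EE[ED]EE
Step 2: [[ED]EED][ED]EE[ED]EE[[ED]EED][ED]EE[ED]EE
Step 3: [[[ED]EED][ED]EE[ED]EED][[ED]EED][ED]EE[ED]EE[[ED]EED][ED]EE[ED]EE[[[ED]EED][ED]EE[ED]EED][[ED]EED][ED]EE[ED]EE[[ED]EED][ED]EE[ED]EE

Answer: [[[ED]EED][ED]EE[ED]EED][[ED]EED][ED]EE[ED]EE[[ED]EED][ED]EE[ED]EE[[[ED]EED][ED]EE[ED]EED][[ED]EED][ED]EE[ED]EE[[ED]EED][ED]EE[ED]EE


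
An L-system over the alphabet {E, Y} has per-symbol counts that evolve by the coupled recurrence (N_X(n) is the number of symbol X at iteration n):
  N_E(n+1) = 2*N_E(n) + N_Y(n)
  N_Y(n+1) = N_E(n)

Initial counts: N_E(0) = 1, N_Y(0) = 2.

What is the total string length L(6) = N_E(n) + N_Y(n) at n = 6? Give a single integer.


Step 0: N_E=1, N_Y=2, L=3
Step 1: N_E=4, N_Y=1, L=5
Step 2: N_E=9, N_Y=4, L=13
Step 3: N_E=22, N_Y=9, L=31
Step 4: N_E=53, N_Y=22, L=75
Step 5: N_E=128, N_Y=53, L=181
Step 6: N_E=309, N_Y=128, L=437

Answer: 437


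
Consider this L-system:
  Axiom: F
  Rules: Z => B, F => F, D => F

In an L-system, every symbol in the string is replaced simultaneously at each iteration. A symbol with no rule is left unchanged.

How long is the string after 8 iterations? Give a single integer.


Step 0: length = 1
Step 1: length = 1
Step 2: length = 1
Step 3: length = 1
Step 4: length = 1
Step 5: length = 1
Step 6: length = 1
Step 7: length = 1
Step 8: length = 1

Answer: 1


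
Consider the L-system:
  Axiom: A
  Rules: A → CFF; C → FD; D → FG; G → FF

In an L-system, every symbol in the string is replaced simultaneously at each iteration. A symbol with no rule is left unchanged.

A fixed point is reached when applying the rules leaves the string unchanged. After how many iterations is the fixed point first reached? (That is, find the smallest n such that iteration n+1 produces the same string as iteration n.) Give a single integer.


Step 0: A
Step 1: CFF
Step 2: FDFF
Step 3: FFGFF
Step 4: FFFFFF
Step 5: FFFFFF  (unchanged — fixed point at step 4)

Answer: 4


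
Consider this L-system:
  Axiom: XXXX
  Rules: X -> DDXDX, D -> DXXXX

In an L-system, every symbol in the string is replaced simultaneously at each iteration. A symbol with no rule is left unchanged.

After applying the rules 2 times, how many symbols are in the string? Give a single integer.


Answer: 100

Derivation:
Step 0: length = 4
Step 1: length = 20
Step 2: length = 100


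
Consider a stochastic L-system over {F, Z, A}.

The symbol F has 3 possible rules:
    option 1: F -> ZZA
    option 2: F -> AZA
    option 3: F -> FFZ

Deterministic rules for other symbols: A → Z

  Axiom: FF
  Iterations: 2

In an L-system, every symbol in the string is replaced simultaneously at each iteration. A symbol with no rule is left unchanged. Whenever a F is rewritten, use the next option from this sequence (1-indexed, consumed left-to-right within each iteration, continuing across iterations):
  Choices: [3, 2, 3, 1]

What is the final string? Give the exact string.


Step 0: FF
Step 1: FFZAZA  (used choices [3, 2])
Step 2: FFZZZAZZZZ  (used choices [3, 1])

Answer: FFZZZAZZZZ


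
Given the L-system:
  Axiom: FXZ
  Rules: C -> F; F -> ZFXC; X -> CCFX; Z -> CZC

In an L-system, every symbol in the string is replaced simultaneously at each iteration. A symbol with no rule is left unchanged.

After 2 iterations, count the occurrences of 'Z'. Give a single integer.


Step 0: FXZ  (1 'Z')
Step 1: ZFXCCCFXCZC  (2 'Z')
Step 2: CZCZFXCCCFXFFFZFXCCCFXFCZCF  (4 'Z')

Answer: 4


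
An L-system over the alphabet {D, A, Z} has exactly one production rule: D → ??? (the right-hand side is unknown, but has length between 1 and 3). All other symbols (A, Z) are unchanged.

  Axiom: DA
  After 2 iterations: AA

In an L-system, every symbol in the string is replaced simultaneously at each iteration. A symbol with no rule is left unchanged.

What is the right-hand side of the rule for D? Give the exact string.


Trying D → A:
  Step 0: DA
  Step 1: AA
  Step 2: AA
Matches the given result.

Answer: A


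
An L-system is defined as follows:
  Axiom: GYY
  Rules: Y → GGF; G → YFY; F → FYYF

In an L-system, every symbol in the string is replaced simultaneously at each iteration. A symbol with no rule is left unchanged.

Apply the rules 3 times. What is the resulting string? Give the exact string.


Answer: YFYYFYFYYFFYYFGGFGGFFYYFYFYYFYFYYFGGFFYYFGGFGGFFYYFGGFFYYFGGFGGFFYYFGGFFYYFGGFGGFFYYFGGFFYYFGGFGGFFYYF

Derivation:
Step 0: GYY
Step 1: YFYGGFGGF
Step 2: GGFFYYFGGFYFYYFYFYYFYFYYFYFYYF
Step 3: YFYYFYFYYFFYYFGGFGGFFYYFYFYYFYFYYFGGFFYYFGGFGGFFYYFGGFFYYFGGFGGFFYYFGGFFYYFGGFGGFFYYFGGFFYYFGGFGGFFYYF


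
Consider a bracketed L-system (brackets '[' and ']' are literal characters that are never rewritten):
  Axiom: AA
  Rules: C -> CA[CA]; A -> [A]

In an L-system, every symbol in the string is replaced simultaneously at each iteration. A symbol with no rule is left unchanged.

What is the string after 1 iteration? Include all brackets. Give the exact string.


Step 0: AA
Step 1: [A][A]

Answer: [A][A]


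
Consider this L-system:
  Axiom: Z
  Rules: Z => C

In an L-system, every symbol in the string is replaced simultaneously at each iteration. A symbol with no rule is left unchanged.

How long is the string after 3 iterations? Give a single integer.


Step 0: length = 1
Step 1: length = 1
Step 2: length = 1
Step 3: length = 1

Answer: 1


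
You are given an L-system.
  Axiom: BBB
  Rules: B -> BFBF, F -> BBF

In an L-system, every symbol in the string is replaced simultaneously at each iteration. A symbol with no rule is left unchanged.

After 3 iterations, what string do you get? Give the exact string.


Answer: BFBFBBFBFBFBBFBFBFBFBFBBFBFBFBBFBFBFBBFBFBFBFBFBBFBFBFBBFBFBFBBFBFBFBFBFBBFBFBFBBFBFBFBBFBFBFBFBFBBFBFBFBBFBFBFBBFBFBFBFBFBBFBFBFBBFBFBFBBFBFBFBFBFBBF

Derivation:
Step 0: BBB
Step 1: BFBFBFBFBFBF
Step 2: BFBFBBFBFBFBBFBFBFBBFBFBFBBFBFBFBBFBFBFBBF
Step 3: BFBFBBFBFBFBBFBFBFBFBFBBFBFBFBBFBFBFBBFBFBFBFBFBBFBFBFBBFBFBFBBFBFBFBFBFBBFBFBFBBFBFBFBBFBFBFBFBFBBFBFBFBBFBFBFBBFBFBFBFBFBBFBFBFBBFBFBFBBFBFBFBFBFBBF


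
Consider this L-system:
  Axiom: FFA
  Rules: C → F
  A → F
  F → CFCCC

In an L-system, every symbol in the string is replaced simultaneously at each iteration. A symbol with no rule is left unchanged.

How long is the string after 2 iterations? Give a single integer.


Step 0: length = 3
Step 1: length = 11
Step 2: length = 23

Answer: 23


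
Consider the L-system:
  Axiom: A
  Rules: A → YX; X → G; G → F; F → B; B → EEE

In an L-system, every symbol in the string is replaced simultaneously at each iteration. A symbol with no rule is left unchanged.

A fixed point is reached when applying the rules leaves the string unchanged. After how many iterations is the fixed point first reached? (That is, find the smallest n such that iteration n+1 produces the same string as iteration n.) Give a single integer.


Step 0: A
Step 1: YX
Step 2: YG
Step 3: YF
Step 4: YB
Step 5: YEEE
Step 6: YEEE  (unchanged — fixed point at step 5)

Answer: 5


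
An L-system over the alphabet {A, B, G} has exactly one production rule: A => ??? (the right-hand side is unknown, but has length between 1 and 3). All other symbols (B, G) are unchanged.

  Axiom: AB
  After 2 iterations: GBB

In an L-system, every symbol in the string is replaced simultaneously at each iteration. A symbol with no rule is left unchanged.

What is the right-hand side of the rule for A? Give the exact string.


Answer: GB

Derivation:
Trying A => GB:
  Step 0: AB
  Step 1: GBB
  Step 2: GBB
Matches the given result.


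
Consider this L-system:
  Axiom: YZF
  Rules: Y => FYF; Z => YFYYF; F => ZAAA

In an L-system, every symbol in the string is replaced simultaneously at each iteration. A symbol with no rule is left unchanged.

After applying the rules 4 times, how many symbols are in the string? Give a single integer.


Answer: 240

Derivation:
Step 0: length = 3
Step 1: length = 12
Step 2: length = 36
Step 3: length = 96
Step 4: length = 240


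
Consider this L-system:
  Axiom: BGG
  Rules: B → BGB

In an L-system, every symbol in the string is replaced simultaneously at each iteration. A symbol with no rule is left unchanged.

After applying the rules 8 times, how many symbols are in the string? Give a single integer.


Step 0: length = 3
Step 1: length = 5
Step 2: length = 9
Step 3: length = 17
Step 4: length = 33
Step 5: length = 65
Step 6: length = 129
Step 7: length = 257
Step 8: length = 513

Answer: 513


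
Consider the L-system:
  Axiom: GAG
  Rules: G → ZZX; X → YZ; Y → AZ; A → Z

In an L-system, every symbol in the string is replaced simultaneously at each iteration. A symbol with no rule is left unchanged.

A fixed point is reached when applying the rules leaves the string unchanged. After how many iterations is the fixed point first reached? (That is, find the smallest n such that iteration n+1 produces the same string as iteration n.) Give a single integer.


Answer: 4

Derivation:
Step 0: GAG
Step 1: ZZXZZZX
Step 2: ZZYZZZZYZ
Step 3: ZZAZZZZZAZZ
Step 4: ZZZZZZZZZZZ
Step 5: ZZZZZZZZZZZ  (unchanged — fixed point at step 4)


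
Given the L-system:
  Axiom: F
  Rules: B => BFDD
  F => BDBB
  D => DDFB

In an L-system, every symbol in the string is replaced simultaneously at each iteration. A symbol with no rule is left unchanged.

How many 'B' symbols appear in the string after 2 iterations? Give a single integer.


Step 0: F  (0 'B')
Step 1: BDBB  (3 'B')
Step 2: BFDDDDFBBFDDBFDD  (4 'B')

Answer: 4


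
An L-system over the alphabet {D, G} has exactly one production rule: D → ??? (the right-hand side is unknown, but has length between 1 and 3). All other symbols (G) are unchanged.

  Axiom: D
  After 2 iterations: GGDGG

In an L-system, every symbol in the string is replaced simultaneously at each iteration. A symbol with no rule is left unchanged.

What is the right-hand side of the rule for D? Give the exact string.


Trying D → GDG:
  Step 0: D
  Step 1: GDG
  Step 2: GGDGG
Matches the given result.

Answer: GDG


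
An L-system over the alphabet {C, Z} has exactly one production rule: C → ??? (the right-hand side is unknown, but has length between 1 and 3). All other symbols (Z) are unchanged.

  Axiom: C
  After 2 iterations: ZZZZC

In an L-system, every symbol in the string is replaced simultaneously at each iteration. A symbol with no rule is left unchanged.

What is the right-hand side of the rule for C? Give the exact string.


Answer: ZZC

Derivation:
Trying C → ZZC:
  Step 0: C
  Step 1: ZZC
  Step 2: ZZZZC
Matches the given result.


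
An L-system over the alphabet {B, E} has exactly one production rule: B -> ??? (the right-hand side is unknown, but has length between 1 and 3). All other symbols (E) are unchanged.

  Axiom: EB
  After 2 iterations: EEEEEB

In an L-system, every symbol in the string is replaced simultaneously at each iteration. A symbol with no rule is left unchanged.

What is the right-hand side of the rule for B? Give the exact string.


Answer: EEB

Derivation:
Trying B -> EEB:
  Step 0: EB
  Step 1: EEEB
  Step 2: EEEEEB
Matches the given result.


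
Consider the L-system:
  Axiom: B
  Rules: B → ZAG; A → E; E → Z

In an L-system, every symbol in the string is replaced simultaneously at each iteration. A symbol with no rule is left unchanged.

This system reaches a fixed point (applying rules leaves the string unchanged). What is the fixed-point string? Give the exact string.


Step 0: B
Step 1: ZAG
Step 2: ZEG
Step 3: ZZG
Step 4: ZZG  (unchanged — fixed point at step 3)

Answer: ZZG


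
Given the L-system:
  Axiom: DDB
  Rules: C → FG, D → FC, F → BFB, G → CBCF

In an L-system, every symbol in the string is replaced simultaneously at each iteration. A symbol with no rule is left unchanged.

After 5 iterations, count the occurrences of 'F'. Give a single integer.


Step 0: DDB  (0 'F')
Step 1: FCFCB  (2 'F')
Step 2: BFBFGBFBFGB  (4 'F')
Step 3: BBFBBBFBCBCFBBFBBBFBCBCFB  (6 'F')
Step 4: BBBFBBBBBFBBFGBFGBFBBBBFBBBBBFBBFGBFGBFBB  (10 'F')
Step 5: BBBBFBBBBBBBFBBBBFBCBCFBBFBCBCFBBFBBBBBBFBBBBBBBFBBBBFBCBCFBBFBCBCFBBFBBB  (14 'F')

Answer: 14


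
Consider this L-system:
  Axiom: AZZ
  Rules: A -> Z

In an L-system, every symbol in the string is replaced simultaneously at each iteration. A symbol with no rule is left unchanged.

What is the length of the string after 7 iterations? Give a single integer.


Step 0: length = 3
Step 1: length = 3
Step 2: length = 3
Step 3: length = 3
Step 4: length = 3
Step 5: length = 3
Step 6: length = 3
Step 7: length = 3

Answer: 3


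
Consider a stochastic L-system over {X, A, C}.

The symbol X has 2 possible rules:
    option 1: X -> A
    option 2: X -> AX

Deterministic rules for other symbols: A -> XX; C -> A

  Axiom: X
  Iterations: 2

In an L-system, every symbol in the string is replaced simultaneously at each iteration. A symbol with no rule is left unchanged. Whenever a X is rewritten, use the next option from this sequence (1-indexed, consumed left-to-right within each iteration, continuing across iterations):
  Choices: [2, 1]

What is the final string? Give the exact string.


Step 0: X
Step 1: AX  (used choices [2])
Step 2: XXA  (used choices [1])

Answer: XXA


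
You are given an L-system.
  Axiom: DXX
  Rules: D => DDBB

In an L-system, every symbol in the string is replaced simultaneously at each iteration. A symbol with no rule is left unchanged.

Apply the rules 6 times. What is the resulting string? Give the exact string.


Step 0: DXX
Step 1: DDBBXX
Step 2: DDBBDDBBBBXX
Step 3: DDBBDDBBBBDDBBDDBBBBBBXX
Step 4: DDBBDDBBBBDDBBDDBBBBBBDDBBDDBBBBDDBBDDBBBBBBBBXX
Step 5: DDBBDDBBBBDDBBDDBBBBBBDDBBDDBBBBDDBBDDBBBBBBBBDDBBDDBBBBDDBBDDBBBBBBDDBBDDBBBBDDBBDDBBBBBBBBBBXX
Step 6: DDBBDDBBBBDDBBDDBBBBBBDDBBDDBBBBDDBBDDBBBBBBBBDDBBDDBBBBDDBBDDBBBBBBDDBBDDBBBBDDBBDDBBBBBBBBBBDDBBDDBBBBDDBBDDBBBBBBDDBBDDBBBBDDBBDDBBBBBBBBDDBBDDBBBBDDBBDDBBBBBBDDBBDDBBBBDDBBDDBBBBBBBBBBBBXX

Answer: DDBBDDBBBBDDBBDDBBBBBBDDBBDDBBBBDDBBDDBBBBBBBBDDBBDDBBBBDDBBDDBBBBBBDDBBDDBBBBDDBBDDBBBBBBBBBBDDBBDDBBBBDDBBDDBBBBBBDDBBDDBBBBDDBBDDBBBBBBBBDDBBDDBBBBDDBBDDBBBBBBDDBBDDBBBBDDBBDDBBBBBBBBBBBBXX


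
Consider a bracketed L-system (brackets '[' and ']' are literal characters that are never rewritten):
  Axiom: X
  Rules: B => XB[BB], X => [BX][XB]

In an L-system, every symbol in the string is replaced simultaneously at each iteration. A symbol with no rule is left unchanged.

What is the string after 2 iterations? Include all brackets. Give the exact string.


Answer: [XB[BB][BX][XB]][[BX][XB]XB[BB]]

Derivation:
Step 0: X
Step 1: [BX][XB]
Step 2: [XB[BB][BX][XB]][[BX][XB]XB[BB]]


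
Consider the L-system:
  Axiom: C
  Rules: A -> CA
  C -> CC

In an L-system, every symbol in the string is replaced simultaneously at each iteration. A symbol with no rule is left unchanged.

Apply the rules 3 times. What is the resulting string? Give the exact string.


Step 0: C
Step 1: CC
Step 2: CCCC
Step 3: CCCCCCCC

Answer: CCCCCCCC


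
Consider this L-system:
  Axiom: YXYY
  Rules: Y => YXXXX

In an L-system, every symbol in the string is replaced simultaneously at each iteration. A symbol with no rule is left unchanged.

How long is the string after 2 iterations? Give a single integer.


Answer: 28

Derivation:
Step 0: length = 4
Step 1: length = 16
Step 2: length = 28


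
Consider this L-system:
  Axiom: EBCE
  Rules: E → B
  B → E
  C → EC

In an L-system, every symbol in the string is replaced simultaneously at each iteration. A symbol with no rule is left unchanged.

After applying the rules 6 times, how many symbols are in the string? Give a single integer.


Answer: 10

Derivation:
Step 0: length = 4
Step 1: length = 5
Step 2: length = 6
Step 3: length = 7
Step 4: length = 8
Step 5: length = 9
Step 6: length = 10


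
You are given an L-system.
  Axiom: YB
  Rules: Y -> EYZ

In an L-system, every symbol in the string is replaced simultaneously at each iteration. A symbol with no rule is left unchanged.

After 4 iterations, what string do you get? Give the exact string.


Step 0: YB
Step 1: EYZB
Step 2: EEYZZB
Step 3: EEEYZZZB
Step 4: EEEEYZZZZB

Answer: EEEEYZZZZB


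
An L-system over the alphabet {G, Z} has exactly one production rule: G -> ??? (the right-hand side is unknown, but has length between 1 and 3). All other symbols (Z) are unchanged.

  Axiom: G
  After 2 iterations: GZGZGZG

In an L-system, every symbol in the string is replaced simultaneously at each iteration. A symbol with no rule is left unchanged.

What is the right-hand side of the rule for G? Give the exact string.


Answer: GZG

Derivation:
Trying G -> GZG:
  Step 0: G
  Step 1: GZG
  Step 2: GZGZGZG
Matches the given result.


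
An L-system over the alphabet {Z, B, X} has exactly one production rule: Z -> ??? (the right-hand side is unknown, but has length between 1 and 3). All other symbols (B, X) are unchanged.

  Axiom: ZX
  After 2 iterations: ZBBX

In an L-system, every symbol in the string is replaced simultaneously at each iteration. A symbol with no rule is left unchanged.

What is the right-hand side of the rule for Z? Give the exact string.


Trying Z -> ZB:
  Step 0: ZX
  Step 1: ZBX
  Step 2: ZBBX
Matches the given result.

Answer: ZB


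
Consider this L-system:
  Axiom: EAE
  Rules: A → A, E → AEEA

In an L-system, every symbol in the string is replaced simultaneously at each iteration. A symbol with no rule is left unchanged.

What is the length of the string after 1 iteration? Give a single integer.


Step 0: length = 3
Step 1: length = 9

Answer: 9


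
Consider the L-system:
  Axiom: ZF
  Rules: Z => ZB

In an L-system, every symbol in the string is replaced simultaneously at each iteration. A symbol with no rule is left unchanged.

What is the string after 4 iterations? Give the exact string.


Answer: ZBBBBF

Derivation:
Step 0: ZF
Step 1: ZBF
Step 2: ZBBF
Step 3: ZBBBF
Step 4: ZBBBBF


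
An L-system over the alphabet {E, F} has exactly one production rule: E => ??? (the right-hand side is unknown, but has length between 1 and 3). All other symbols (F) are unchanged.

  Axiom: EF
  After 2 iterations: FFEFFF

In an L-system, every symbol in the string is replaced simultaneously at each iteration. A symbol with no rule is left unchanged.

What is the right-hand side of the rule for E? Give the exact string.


Trying E => FEF:
  Step 0: EF
  Step 1: FEFF
  Step 2: FFEFFF
Matches the given result.

Answer: FEF


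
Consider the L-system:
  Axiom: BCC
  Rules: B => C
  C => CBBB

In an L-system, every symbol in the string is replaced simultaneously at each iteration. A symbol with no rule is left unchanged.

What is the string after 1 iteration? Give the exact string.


Answer: CCBBBCBBB

Derivation:
Step 0: BCC
Step 1: CCBBBCBBB


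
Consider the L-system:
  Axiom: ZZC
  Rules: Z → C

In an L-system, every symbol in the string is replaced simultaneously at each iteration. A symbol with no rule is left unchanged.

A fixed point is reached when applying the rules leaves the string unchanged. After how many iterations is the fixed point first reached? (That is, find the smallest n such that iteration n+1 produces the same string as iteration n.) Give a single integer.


Answer: 1

Derivation:
Step 0: ZZC
Step 1: CCC
Step 2: CCC  (unchanged — fixed point at step 1)


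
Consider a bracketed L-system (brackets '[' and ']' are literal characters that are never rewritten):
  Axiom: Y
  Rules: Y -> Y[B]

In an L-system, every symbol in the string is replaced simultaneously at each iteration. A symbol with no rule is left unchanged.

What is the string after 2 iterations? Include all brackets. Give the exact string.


Step 0: Y
Step 1: Y[B]
Step 2: Y[B][B]

Answer: Y[B][B]


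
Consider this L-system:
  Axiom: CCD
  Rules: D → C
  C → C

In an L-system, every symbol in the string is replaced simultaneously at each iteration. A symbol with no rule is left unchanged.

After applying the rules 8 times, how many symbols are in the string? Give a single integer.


Step 0: length = 3
Step 1: length = 3
Step 2: length = 3
Step 3: length = 3
Step 4: length = 3
Step 5: length = 3
Step 6: length = 3
Step 7: length = 3
Step 8: length = 3

Answer: 3


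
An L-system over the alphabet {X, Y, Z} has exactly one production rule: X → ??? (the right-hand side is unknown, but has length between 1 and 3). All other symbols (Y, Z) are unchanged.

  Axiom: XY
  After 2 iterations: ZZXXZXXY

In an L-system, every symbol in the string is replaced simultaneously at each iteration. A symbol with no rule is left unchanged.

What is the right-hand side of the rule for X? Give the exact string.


Trying X → ZXX:
  Step 0: XY
  Step 1: ZXXY
  Step 2: ZZXXZXXY
Matches the given result.

Answer: ZXX
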